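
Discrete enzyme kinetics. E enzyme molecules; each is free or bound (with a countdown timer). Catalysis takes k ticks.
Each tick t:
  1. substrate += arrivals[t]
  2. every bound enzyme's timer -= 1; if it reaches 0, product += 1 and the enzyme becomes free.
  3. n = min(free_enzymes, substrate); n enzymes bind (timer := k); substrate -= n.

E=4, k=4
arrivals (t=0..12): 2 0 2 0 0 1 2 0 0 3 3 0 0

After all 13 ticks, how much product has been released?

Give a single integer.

t=0: arr=2 -> substrate=0 bound=2 product=0
t=1: arr=0 -> substrate=0 bound=2 product=0
t=2: arr=2 -> substrate=0 bound=4 product=0
t=3: arr=0 -> substrate=0 bound=4 product=0
t=4: arr=0 -> substrate=0 bound=2 product=2
t=5: arr=1 -> substrate=0 bound=3 product=2
t=6: arr=2 -> substrate=0 bound=3 product=4
t=7: arr=0 -> substrate=0 bound=3 product=4
t=8: arr=0 -> substrate=0 bound=3 product=4
t=9: arr=3 -> substrate=1 bound=4 product=5
t=10: arr=3 -> substrate=2 bound=4 product=7
t=11: arr=0 -> substrate=2 bound=4 product=7
t=12: arr=0 -> substrate=2 bound=4 product=7

Answer: 7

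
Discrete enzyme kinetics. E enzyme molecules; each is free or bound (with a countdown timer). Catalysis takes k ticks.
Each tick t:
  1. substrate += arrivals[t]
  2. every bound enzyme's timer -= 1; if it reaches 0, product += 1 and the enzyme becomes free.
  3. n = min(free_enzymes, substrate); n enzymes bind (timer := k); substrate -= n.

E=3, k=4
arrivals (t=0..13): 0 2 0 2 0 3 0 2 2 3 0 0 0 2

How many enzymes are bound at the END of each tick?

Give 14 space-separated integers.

Answer: 0 2 2 3 3 3 3 3 3 3 3 3 3 3

Derivation:
t=0: arr=0 -> substrate=0 bound=0 product=0
t=1: arr=2 -> substrate=0 bound=2 product=0
t=2: arr=0 -> substrate=0 bound=2 product=0
t=3: arr=2 -> substrate=1 bound=3 product=0
t=4: arr=0 -> substrate=1 bound=3 product=0
t=5: arr=3 -> substrate=2 bound=3 product=2
t=6: arr=0 -> substrate=2 bound=3 product=2
t=7: arr=2 -> substrate=3 bound=3 product=3
t=8: arr=2 -> substrate=5 bound=3 product=3
t=9: arr=3 -> substrate=6 bound=3 product=5
t=10: arr=0 -> substrate=6 bound=3 product=5
t=11: arr=0 -> substrate=5 bound=3 product=6
t=12: arr=0 -> substrate=5 bound=3 product=6
t=13: arr=2 -> substrate=5 bound=3 product=8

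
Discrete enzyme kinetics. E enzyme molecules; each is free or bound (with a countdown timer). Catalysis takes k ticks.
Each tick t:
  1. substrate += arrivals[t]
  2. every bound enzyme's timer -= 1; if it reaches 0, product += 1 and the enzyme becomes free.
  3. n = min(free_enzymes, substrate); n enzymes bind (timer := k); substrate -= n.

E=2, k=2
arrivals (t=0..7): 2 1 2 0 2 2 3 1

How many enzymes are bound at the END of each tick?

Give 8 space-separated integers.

Answer: 2 2 2 2 2 2 2 2

Derivation:
t=0: arr=2 -> substrate=0 bound=2 product=0
t=1: arr=1 -> substrate=1 bound=2 product=0
t=2: arr=2 -> substrate=1 bound=2 product=2
t=3: arr=0 -> substrate=1 bound=2 product=2
t=4: arr=2 -> substrate=1 bound=2 product=4
t=5: arr=2 -> substrate=3 bound=2 product=4
t=6: arr=3 -> substrate=4 bound=2 product=6
t=7: arr=1 -> substrate=5 bound=2 product=6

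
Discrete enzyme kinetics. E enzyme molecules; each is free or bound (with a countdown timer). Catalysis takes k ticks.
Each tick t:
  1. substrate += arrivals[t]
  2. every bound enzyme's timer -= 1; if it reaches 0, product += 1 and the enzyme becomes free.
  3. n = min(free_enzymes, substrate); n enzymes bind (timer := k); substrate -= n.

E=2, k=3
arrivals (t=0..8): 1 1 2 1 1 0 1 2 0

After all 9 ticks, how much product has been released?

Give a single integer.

Answer: 4

Derivation:
t=0: arr=1 -> substrate=0 bound=1 product=0
t=1: arr=1 -> substrate=0 bound=2 product=0
t=2: arr=2 -> substrate=2 bound=2 product=0
t=3: arr=1 -> substrate=2 bound=2 product=1
t=4: arr=1 -> substrate=2 bound=2 product=2
t=5: arr=0 -> substrate=2 bound=2 product=2
t=6: arr=1 -> substrate=2 bound=2 product=3
t=7: arr=2 -> substrate=3 bound=2 product=4
t=8: arr=0 -> substrate=3 bound=2 product=4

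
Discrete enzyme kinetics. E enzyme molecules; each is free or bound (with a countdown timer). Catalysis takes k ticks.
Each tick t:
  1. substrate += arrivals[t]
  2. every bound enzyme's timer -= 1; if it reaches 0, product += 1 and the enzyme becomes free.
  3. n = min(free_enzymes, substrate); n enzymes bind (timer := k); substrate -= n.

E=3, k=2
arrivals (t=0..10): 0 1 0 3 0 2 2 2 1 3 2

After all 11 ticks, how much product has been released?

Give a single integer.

Answer: 10

Derivation:
t=0: arr=0 -> substrate=0 bound=0 product=0
t=1: arr=1 -> substrate=0 bound=1 product=0
t=2: arr=0 -> substrate=0 bound=1 product=0
t=3: arr=3 -> substrate=0 bound=3 product=1
t=4: arr=0 -> substrate=0 bound=3 product=1
t=5: arr=2 -> substrate=0 bound=2 product=4
t=6: arr=2 -> substrate=1 bound=3 product=4
t=7: arr=2 -> substrate=1 bound=3 product=6
t=8: arr=1 -> substrate=1 bound=3 product=7
t=9: arr=3 -> substrate=2 bound=3 product=9
t=10: arr=2 -> substrate=3 bound=3 product=10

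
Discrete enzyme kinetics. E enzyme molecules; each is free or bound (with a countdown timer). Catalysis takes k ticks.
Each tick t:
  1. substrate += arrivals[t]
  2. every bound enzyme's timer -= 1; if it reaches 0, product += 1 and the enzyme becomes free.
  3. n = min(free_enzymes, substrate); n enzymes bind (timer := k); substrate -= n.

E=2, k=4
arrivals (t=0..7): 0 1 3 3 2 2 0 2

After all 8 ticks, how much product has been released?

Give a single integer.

t=0: arr=0 -> substrate=0 bound=0 product=0
t=1: arr=1 -> substrate=0 bound=1 product=0
t=2: arr=3 -> substrate=2 bound=2 product=0
t=3: arr=3 -> substrate=5 bound=2 product=0
t=4: arr=2 -> substrate=7 bound=2 product=0
t=5: arr=2 -> substrate=8 bound=2 product=1
t=6: arr=0 -> substrate=7 bound=2 product=2
t=7: arr=2 -> substrate=9 bound=2 product=2

Answer: 2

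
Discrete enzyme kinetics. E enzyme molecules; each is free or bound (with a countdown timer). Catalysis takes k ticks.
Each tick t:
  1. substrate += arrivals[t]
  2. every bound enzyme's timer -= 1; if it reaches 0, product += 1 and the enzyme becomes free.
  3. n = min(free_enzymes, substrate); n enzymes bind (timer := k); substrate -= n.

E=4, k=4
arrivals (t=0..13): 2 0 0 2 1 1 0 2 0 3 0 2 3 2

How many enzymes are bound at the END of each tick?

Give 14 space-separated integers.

t=0: arr=2 -> substrate=0 bound=2 product=0
t=1: arr=0 -> substrate=0 bound=2 product=0
t=2: arr=0 -> substrate=0 bound=2 product=0
t=3: arr=2 -> substrate=0 bound=4 product=0
t=4: arr=1 -> substrate=0 bound=3 product=2
t=5: arr=1 -> substrate=0 bound=4 product=2
t=6: arr=0 -> substrate=0 bound=4 product=2
t=7: arr=2 -> substrate=0 bound=4 product=4
t=8: arr=0 -> substrate=0 bound=3 product=5
t=9: arr=3 -> substrate=1 bound=4 product=6
t=10: arr=0 -> substrate=1 bound=4 product=6
t=11: arr=2 -> substrate=1 bound=4 product=8
t=12: arr=3 -> substrate=4 bound=4 product=8
t=13: arr=2 -> substrate=4 bound=4 product=10

Answer: 2 2 2 4 3 4 4 4 3 4 4 4 4 4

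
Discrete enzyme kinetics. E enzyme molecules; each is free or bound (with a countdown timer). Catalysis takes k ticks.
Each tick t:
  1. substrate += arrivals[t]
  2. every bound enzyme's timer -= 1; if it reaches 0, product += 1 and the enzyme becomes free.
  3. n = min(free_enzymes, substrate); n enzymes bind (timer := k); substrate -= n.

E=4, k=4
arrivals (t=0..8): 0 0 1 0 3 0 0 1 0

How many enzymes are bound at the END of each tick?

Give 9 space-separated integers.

t=0: arr=0 -> substrate=0 bound=0 product=0
t=1: arr=0 -> substrate=0 bound=0 product=0
t=2: arr=1 -> substrate=0 bound=1 product=0
t=3: arr=0 -> substrate=0 bound=1 product=0
t=4: arr=3 -> substrate=0 bound=4 product=0
t=5: arr=0 -> substrate=0 bound=4 product=0
t=6: arr=0 -> substrate=0 bound=3 product=1
t=7: arr=1 -> substrate=0 bound=4 product=1
t=8: arr=0 -> substrate=0 bound=1 product=4

Answer: 0 0 1 1 4 4 3 4 1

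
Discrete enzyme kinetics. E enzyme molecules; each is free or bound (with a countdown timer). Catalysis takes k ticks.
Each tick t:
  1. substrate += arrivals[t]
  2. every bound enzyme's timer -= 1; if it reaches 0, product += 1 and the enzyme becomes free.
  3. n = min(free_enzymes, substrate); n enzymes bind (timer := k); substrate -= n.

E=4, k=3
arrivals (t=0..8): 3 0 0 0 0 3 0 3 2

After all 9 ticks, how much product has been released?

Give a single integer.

Answer: 6

Derivation:
t=0: arr=3 -> substrate=0 bound=3 product=0
t=1: arr=0 -> substrate=0 bound=3 product=0
t=2: arr=0 -> substrate=0 bound=3 product=0
t=3: arr=0 -> substrate=0 bound=0 product=3
t=4: arr=0 -> substrate=0 bound=0 product=3
t=5: arr=3 -> substrate=0 bound=3 product=3
t=6: arr=0 -> substrate=0 bound=3 product=3
t=7: arr=3 -> substrate=2 bound=4 product=3
t=8: arr=2 -> substrate=1 bound=4 product=6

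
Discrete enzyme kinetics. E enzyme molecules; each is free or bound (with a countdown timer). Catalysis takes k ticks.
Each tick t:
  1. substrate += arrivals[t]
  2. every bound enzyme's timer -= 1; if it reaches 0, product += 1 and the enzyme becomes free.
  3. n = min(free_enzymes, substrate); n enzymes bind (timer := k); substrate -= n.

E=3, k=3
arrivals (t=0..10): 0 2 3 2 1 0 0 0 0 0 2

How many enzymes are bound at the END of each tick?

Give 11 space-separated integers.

t=0: arr=0 -> substrate=0 bound=0 product=0
t=1: arr=2 -> substrate=0 bound=2 product=0
t=2: arr=3 -> substrate=2 bound=3 product=0
t=3: arr=2 -> substrate=4 bound=3 product=0
t=4: arr=1 -> substrate=3 bound=3 product=2
t=5: arr=0 -> substrate=2 bound=3 product=3
t=6: arr=0 -> substrate=2 bound=3 product=3
t=7: arr=0 -> substrate=0 bound=3 product=5
t=8: arr=0 -> substrate=0 bound=2 product=6
t=9: arr=0 -> substrate=0 bound=2 product=6
t=10: arr=2 -> substrate=0 bound=2 product=8

Answer: 0 2 3 3 3 3 3 3 2 2 2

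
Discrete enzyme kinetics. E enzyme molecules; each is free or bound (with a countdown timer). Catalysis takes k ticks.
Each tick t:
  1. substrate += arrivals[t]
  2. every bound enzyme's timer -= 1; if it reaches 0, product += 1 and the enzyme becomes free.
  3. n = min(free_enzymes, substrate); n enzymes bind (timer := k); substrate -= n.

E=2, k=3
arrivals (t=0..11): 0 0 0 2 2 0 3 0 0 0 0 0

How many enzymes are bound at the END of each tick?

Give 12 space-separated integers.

Answer: 0 0 0 2 2 2 2 2 2 2 2 2

Derivation:
t=0: arr=0 -> substrate=0 bound=0 product=0
t=1: arr=0 -> substrate=0 bound=0 product=0
t=2: arr=0 -> substrate=0 bound=0 product=0
t=3: arr=2 -> substrate=0 bound=2 product=0
t=4: arr=2 -> substrate=2 bound=2 product=0
t=5: arr=0 -> substrate=2 bound=2 product=0
t=6: arr=3 -> substrate=3 bound=2 product=2
t=7: arr=0 -> substrate=3 bound=2 product=2
t=8: arr=0 -> substrate=3 bound=2 product=2
t=9: arr=0 -> substrate=1 bound=2 product=4
t=10: arr=0 -> substrate=1 bound=2 product=4
t=11: arr=0 -> substrate=1 bound=2 product=4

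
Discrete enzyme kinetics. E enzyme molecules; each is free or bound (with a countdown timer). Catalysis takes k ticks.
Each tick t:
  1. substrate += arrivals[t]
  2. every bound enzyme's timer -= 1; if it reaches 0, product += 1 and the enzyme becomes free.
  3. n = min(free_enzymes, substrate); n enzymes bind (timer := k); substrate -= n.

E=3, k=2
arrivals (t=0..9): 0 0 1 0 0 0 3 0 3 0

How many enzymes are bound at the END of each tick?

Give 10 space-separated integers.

t=0: arr=0 -> substrate=0 bound=0 product=0
t=1: arr=0 -> substrate=0 bound=0 product=0
t=2: arr=1 -> substrate=0 bound=1 product=0
t=3: arr=0 -> substrate=0 bound=1 product=0
t=4: arr=0 -> substrate=0 bound=0 product=1
t=5: arr=0 -> substrate=0 bound=0 product=1
t=6: arr=3 -> substrate=0 bound=3 product=1
t=7: arr=0 -> substrate=0 bound=3 product=1
t=8: arr=3 -> substrate=0 bound=3 product=4
t=9: arr=0 -> substrate=0 bound=3 product=4

Answer: 0 0 1 1 0 0 3 3 3 3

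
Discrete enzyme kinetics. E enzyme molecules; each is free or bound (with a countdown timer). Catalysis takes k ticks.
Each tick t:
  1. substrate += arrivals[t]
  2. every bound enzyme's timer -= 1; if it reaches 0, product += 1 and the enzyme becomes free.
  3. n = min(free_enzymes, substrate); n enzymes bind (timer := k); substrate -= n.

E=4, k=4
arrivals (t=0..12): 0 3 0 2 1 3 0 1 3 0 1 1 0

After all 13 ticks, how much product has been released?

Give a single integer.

t=0: arr=0 -> substrate=0 bound=0 product=0
t=1: arr=3 -> substrate=0 bound=3 product=0
t=2: arr=0 -> substrate=0 bound=3 product=0
t=3: arr=2 -> substrate=1 bound=4 product=0
t=4: arr=1 -> substrate=2 bound=4 product=0
t=5: arr=3 -> substrate=2 bound=4 product=3
t=6: arr=0 -> substrate=2 bound=4 product=3
t=7: arr=1 -> substrate=2 bound=4 product=4
t=8: arr=3 -> substrate=5 bound=4 product=4
t=9: arr=0 -> substrate=2 bound=4 product=7
t=10: arr=1 -> substrate=3 bound=4 product=7
t=11: arr=1 -> substrate=3 bound=4 product=8
t=12: arr=0 -> substrate=3 bound=4 product=8

Answer: 8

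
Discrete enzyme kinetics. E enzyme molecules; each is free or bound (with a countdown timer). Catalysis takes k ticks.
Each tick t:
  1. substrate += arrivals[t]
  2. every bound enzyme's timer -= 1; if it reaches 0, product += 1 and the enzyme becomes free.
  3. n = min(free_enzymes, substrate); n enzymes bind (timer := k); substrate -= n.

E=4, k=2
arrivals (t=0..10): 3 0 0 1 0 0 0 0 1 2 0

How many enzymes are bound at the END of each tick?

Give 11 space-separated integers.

Answer: 3 3 0 1 1 0 0 0 1 3 2

Derivation:
t=0: arr=3 -> substrate=0 bound=3 product=0
t=1: arr=0 -> substrate=0 bound=3 product=0
t=2: arr=0 -> substrate=0 bound=0 product=3
t=3: arr=1 -> substrate=0 bound=1 product=3
t=4: arr=0 -> substrate=0 bound=1 product=3
t=5: arr=0 -> substrate=0 bound=0 product=4
t=6: arr=0 -> substrate=0 bound=0 product=4
t=7: arr=0 -> substrate=0 bound=0 product=4
t=8: arr=1 -> substrate=0 bound=1 product=4
t=9: arr=2 -> substrate=0 bound=3 product=4
t=10: arr=0 -> substrate=0 bound=2 product=5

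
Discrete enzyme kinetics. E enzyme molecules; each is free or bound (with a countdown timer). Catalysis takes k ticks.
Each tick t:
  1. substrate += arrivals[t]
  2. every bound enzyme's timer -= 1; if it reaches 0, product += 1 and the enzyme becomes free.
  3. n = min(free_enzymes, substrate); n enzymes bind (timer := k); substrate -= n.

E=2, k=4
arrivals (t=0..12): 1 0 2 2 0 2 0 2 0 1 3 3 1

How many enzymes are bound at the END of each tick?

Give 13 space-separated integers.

t=0: arr=1 -> substrate=0 bound=1 product=0
t=1: arr=0 -> substrate=0 bound=1 product=0
t=2: arr=2 -> substrate=1 bound=2 product=0
t=3: arr=2 -> substrate=3 bound=2 product=0
t=4: arr=0 -> substrate=2 bound=2 product=1
t=5: arr=2 -> substrate=4 bound=2 product=1
t=6: arr=0 -> substrate=3 bound=2 product=2
t=7: arr=2 -> substrate=5 bound=2 product=2
t=8: arr=0 -> substrate=4 bound=2 product=3
t=9: arr=1 -> substrate=5 bound=2 product=3
t=10: arr=3 -> substrate=7 bound=2 product=4
t=11: arr=3 -> substrate=10 bound=2 product=4
t=12: arr=1 -> substrate=10 bound=2 product=5

Answer: 1 1 2 2 2 2 2 2 2 2 2 2 2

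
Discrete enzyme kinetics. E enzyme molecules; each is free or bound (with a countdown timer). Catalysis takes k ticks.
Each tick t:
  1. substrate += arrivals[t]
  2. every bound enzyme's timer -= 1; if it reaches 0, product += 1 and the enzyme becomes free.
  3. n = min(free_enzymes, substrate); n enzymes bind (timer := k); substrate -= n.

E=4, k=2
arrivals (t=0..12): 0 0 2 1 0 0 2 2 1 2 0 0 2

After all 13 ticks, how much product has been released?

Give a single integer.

t=0: arr=0 -> substrate=0 bound=0 product=0
t=1: arr=0 -> substrate=0 bound=0 product=0
t=2: arr=2 -> substrate=0 bound=2 product=0
t=3: arr=1 -> substrate=0 bound=3 product=0
t=4: arr=0 -> substrate=0 bound=1 product=2
t=5: arr=0 -> substrate=0 bound=0 product=3
t=6: arr=2 -> substrate=0 bound=2 product=3
t=7: arr=2 -> substrate=0 bound=4 product=3
t=8: arr=1 -> substrate=0 bound=3 product=5
t=9: arr=2 -> substrate=0 bound=3 product=7
t=10: arr=0 -> substrate=0 bound=2 product=8
t=11: arr=0 -> substrate=0 bound=0 product=10
t=12: arr=2 -> substrate=0 bound=2 product=10

Answer: 10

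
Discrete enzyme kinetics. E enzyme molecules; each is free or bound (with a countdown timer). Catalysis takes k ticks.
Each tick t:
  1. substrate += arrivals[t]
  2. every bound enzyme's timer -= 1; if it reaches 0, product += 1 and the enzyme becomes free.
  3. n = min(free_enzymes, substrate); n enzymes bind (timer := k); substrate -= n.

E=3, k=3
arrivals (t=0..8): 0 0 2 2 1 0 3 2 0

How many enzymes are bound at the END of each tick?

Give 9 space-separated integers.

Answer: 0 0 2 3 3 3 3 3 3

Derivation:
t=0: arr=0 -> substrate=0 bound=0 product=0
t=1: arr=0 -> substrate=0 bound=0 product=0
t=2: arr=2 -> substrate=0 bound=2 product=0
t=3: arr=2 -> substrate=1 bound=3 product=0
t=4: arr=1 -> substrate=2 bound=3 product=0
t=5: arr=0 -> substrate=0 bound=3 product=2
t=6: arr=3 -> substrate=2 bound=3 product=3
t=7: arr=2 -> substrate=4 bound=3 product=3
t=8: arr=0 -> substrate=2 bound=3 product=5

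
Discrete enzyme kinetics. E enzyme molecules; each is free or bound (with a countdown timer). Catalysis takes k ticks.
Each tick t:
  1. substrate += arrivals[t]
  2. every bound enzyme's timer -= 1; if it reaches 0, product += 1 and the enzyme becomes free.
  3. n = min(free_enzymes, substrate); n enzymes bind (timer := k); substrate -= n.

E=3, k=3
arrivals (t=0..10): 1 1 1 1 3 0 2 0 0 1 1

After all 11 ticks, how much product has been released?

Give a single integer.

Answer: 8

Derivation:
t=0: arr=1 -> substrate=0 bound=1 product=0
t=1: arr=1 -> substrate=0 bound=2 product=0
t=2: arr=1 -> substrate=0 bound=3 product=0
t=3: arr=1 -> substrate=0 bound=3 product=1
t=4: arr=3 -> substrate=2 bound=3 product=2
t=5: arr=0 -> substrate=1 bound=3 product=3
t=6: arr=2 -> substrate=2 bound=3 product=4
t=7: arr=0 -> substrate=1 bound=3 product=5
t=8: arr=0 -> substrate=0 bound=3 product=6
t=9: arr=1 -> substrate=0 bound=3 product=7
t=10: arr=1 -> substrate=0 bound=3 product=8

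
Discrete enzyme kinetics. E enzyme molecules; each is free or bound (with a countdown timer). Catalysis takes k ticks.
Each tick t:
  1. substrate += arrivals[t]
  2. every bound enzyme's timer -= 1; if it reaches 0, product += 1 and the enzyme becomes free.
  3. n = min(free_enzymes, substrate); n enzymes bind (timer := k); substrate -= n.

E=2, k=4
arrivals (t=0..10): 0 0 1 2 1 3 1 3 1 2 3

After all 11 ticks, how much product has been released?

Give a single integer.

Answer: 3

Derivation:
t=0: arr=0 -> substrate=0 bound=0 product=0
t=1: arr=0 -> substrate=0 bound=0 product=0
t=2: arr=1 -> substrate=0 bound=1 product=0
t=3: arr=2 -> substrate=1 bound=2 product=0
t=4: arr=1 -> substrate=2 bound=2 product=0
t=5: arr=3 -> substrate=5 bound=2 product=0
t=6: arr=1 -> substrate=5 bound=2 product=1
t=7: arr=3 -> substrate=7 bound=2 product=2
t=8: arr=1 -> substrate=8 bound=2 product=2
t=9: arr=2 -> substrate=10 bound=2 product=2
t=10: arr=3 -> substrate=12 bound=2 product=3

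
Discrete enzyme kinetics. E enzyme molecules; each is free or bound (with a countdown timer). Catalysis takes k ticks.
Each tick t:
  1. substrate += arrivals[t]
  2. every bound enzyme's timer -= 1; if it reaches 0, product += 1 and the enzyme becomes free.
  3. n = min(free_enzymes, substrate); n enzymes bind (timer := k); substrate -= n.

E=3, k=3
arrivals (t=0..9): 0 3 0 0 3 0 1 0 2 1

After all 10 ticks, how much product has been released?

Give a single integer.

Answer: 6

Derivation:
t=0: arr=0 -> substrate=0 bound=0 product=0
t=1: arr=3 -> substrate=0 bound=3 product=0
t=2: arr=0 -> substrate=0 bound=3 product=0
t=3: arr=0 -> substrate=0 bound=3 product=0
t=4: arr=3 -> substrate=0 bound=3 product=3
t=5: arr=0 -> substrate=0 bound=3 product=3
t=6: arr=1 -> substrate=1 bound=3 product=3
t=7: arr=0 -> substrate=0 bound=1 product=6
t=8: arr=2 -> substrate=0 bound=3 product=6
t=9: arr=1 -> substrate=1 bound=3 product=6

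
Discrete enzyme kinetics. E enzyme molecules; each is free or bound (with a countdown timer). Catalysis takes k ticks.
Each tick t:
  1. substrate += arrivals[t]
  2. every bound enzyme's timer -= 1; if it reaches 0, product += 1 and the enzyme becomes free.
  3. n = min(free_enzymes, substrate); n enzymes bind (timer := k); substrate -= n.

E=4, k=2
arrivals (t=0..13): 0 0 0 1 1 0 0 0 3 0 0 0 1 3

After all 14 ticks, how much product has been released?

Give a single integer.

t=0: arr=0 -> substrate=0 bound=0 product=0
t=1: arr=0 -> substrate=0 bound=0 product=0
t=2: arr=0 -> substrate=0 bound=0 product=0
t=3: arr=1 -> substrate=0 bound=1 product=0
t=4: arr=1 -> substrate=0 bound=2 product=0
t=5: arr=0 -> substrate=0 bound=1 product=1
t=6: arr=0 -> substrate=0 bound=0 product=2
t=7: arr=0 -> substrate=0 bound=0 product=2
t=8: arr=3 -> substrate=0 bound=3 product=2
t=9: arr=0 -> substrate=0 bound=3 product=2
t=10: arr=0 -> substrate=0 bound=0 product=5
t=11: arr=0 -> substrate=0 bound=0 product=5
t=12: arr=1 -> substrate=0 bound=1 product=5
t=13: arr=3 -> substrate=0 bound=4 product=5

Answer: 5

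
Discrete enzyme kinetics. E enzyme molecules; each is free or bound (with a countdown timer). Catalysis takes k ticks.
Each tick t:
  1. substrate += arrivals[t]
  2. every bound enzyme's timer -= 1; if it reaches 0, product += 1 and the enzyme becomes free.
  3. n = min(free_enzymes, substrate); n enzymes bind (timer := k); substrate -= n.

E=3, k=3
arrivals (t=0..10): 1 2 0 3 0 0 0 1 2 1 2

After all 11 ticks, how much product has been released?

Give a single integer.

Answer: 7

Derivation:
t=0: arr=1 -> substrate=0 bound=1 product=0
t=1: arr=2 -> substrate=0 bound=3 product=0
t=2: arr=0 -> substrate=0 bound=3 product=0
t=3: arr=3 -> substrate=2 bound=3 product=1
t=4: arr=0 -> substrate=0 bound=3 product=3
t=5: arr=0 -> substrate=0 bound=3 product=3
t=6: arr=0 -> substrate=0 bound=2 product=4
t=7: arr=1 -> substrate=0 bound=1 product=6
t=8: arr=2 -> substrate=0 bound=3 product=6
t=9: arr=1 -> substrate=1 bound=3 product=6
t=10: arr=2 -> substrate=2 bound=3 product=7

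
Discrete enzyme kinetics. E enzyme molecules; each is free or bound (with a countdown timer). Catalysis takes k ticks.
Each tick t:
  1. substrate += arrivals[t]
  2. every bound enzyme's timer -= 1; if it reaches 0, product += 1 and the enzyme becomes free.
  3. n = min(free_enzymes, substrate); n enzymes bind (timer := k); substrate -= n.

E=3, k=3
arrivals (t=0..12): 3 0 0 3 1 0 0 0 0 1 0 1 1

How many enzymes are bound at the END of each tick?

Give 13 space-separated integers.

t=0: arr=3 -> substrate=0 bound=3 product=0
t=1: arr=0 -> substrate=0 bound=3 product=0
t=2: arr=0 -> substrate=0 bound=3 product=0
t=3: arr=3 -> substrate=0 bound=3 product=3
t=4: arr=1 -> substrate=1 bound=3 product=3
t=5: arr=0 -> substrate=1 bound=3 product=3
t=6: arr=0 -> substrate=0 bound=1 product=6
t=7: arr=0 -> substrate=0 bound=1 product=6
t=8: arr=0 -> substrate=0 bound=1 product=6
t=9: arr=1 -> substrate=0 bound=1 product=7
t=10: arr=0 -> substrate=0 bound=1 product=7
t=11: arr=1 -> substrate=0 bound=2 product=7
t=12: arr=1 -> substrate=0 bound=2 product=8

Answer: 3 3 3 3 3 3 1 1 1 1 1 2 2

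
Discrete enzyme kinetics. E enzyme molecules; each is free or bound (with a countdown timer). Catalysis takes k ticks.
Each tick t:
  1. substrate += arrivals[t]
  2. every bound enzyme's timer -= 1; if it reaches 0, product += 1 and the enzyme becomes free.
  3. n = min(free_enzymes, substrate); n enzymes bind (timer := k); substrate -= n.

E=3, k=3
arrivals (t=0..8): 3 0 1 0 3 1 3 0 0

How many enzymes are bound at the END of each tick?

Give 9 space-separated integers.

Answer: 3 3 3 1 3 3 3 3 3

Derivation:
t=0: arr=3 -> substrate=0 bound=3 product=0
t=1: arr=0 -> substrate=0 bound=3 product=0
t=2: arr=1 -> substrate=1 bound=3 product=0
t=3: arr=0 -> substrate=0 bound=1 product=3
t=4: arr=3 -> substrate=1 bound=3 product=3
t=5: arr=1 -> substrate=2 bound=3 product=3
t=6: arr=3 -> substrate=4 bound=3 product=4
t=7: arr=0 -> substrate=2 bound=3 product=6
t=8: arr=0 -> substrate=2 bound=3 product=6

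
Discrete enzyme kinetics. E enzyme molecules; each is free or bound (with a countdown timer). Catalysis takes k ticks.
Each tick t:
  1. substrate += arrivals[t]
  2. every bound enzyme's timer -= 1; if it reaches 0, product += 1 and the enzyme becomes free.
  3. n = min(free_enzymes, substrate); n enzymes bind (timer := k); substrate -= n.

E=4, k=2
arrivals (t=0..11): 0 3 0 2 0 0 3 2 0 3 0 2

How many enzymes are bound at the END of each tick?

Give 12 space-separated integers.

Answer: 0 3 3 2 2 0 3 4 2 4 3 2

Derivation:
t=0: arr=0 -> substrate=0 bound=0 product=0
t=1: arr=3 -> substrate=0 bound=3 product=0
t=2: arr=0 -> substrate=0 bound=3 product=0
t=3: arr=2 -> substrate=0 bound=2 product=3
t=4: arr=0 -> substrate=0 bound=2 product=3
t=5: arr=0 -> substrate=0 bound=0 product=5
t=6: arr=3 -> substrate=0 bound=3 product=5
t=7: arr=2 -> substrate=1 bound=4 product=5
t=8: arr=0 -> substrate=0 bound=2 product=8
t=9: arr=3 -> substrate=0 bound=4 product=9
t=10: arr=0 -> substrate=0 bound=3 product=10
t=11: arr=2 -> substrate=0 bound=2 product=13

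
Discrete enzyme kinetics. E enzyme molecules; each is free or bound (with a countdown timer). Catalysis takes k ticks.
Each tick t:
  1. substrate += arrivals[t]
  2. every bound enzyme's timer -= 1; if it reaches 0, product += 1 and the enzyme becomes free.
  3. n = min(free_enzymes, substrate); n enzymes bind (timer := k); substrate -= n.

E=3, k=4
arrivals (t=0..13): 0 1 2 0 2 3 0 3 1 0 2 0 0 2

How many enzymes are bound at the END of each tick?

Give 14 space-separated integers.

t=0: arr=0 -> substrate=0 bound=0 product=0
t=1: arr=1 -> substrate=0 bound=1 product=0
t=2: arr=2 -> substrate=0 bound=3 product=0
t=3: arr=0 -> substrate=0 bound=3 product=0
t=4: arr=2 -> substrate=2 bound=3 product=0
t=5: arr=3 -> substrate=4 bound=3 product=1
t=6: arr=0 -> substrate=2 bound=3 product=3
t=7: arr=3 -> substrate=5 bound=3 product=3
t=8: arr=1 -> substrate=6 bound=3 product=3
t=9: arr=0 -> substrate=5 bound=3 product=4
t=10: arr=2 -> substrate=5 bound=3 product=6
t=11: arr=0 -> substrate=5 bound=3 product=6
t=12: arr=0 -> substrate=5 bound=3 product=6
t=13: arr=2 -> substrate=6 bound=3 product=7

Answer: 0 1 3 3 3 3 3 3 3 3 3 3 3 3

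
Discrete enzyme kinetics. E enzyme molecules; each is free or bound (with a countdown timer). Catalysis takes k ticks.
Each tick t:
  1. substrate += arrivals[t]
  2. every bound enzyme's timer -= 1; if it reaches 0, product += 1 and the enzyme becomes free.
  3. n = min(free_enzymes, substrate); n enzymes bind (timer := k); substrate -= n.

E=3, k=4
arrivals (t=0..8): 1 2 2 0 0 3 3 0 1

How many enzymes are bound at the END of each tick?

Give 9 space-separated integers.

Answer: 1 3 3 3 3 3 3 3 3

Derivation:
t=0: arr=1 -> substrate=0 bound=1 product=0
t=1: arr=2 -> substrate=0 bound=3 product=0
t=2: arr=2 -> substrate=2 bound=3 product=0
t=3: arr=0 -> substrate=2 bound=3 product=0
t=4: arr=0 -> substrate=1 bound=3 product=1
t=5: arr=3 -> substrate=2 bound=3 product=3
t=6: arr=3 -> substrate=5 bound=3 product=3
t=7: arr=0 -> substrate=5 bound=3 product=3
t=8: arr=1 -> substrate=5 bound=3 product=4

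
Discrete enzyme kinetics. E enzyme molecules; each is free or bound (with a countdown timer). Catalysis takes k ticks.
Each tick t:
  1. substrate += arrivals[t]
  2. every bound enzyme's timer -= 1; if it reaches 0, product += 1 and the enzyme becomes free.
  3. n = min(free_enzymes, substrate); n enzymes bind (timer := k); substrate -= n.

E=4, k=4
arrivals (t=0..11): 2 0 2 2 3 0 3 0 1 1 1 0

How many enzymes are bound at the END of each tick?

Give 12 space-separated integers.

Answer: 2 2 4 4 4 4 4 4 4 4 4 4

Derivation:
t=0: arr=2 -> substrate=0 bound=2 product=0
t=1: arr=0 -> substrate=0 bound=2 product=0
t=2: arr=2 -> substrate=0 bound=4 product=0
t=3: arr=2 -> substrate=2 bound=4 product=0
t=4: arr=3 -> substrate=3 bound=4 product=2
t=5: arr=0 -> substrate=3 bound=4 product=2
t=6: arr=3 -> substrate=4 bound=4 product=4
t=7: arr=0 -> substrate=4 bound=4 product=4
t=8: arr=1 -> substrate=3 bound=4 product=6
t=9: arr=1 -> substrate=4 bound=4 product=6
t=10: arr=1 -> substrate=3 bound=4 product=8
t=11: arr=0 -> substrate=3 bound=4 product=8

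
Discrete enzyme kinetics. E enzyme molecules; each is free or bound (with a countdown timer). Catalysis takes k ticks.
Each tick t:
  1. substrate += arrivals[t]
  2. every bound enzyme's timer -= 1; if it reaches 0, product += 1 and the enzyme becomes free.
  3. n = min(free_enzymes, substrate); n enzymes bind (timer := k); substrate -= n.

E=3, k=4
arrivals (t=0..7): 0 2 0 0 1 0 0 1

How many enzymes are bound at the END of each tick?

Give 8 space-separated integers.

t=0: arr=0 -> substrate=0 bound=0 product=0
t=1: arr=2 -> substrate=0 bound=2 product=0
t=2: arr=0 -> substrate=0 bound=2 product=0
t=3: arr=0 -> substrate=0 bound=2 product=0
t=4: arr=1 -> substrate=0 bound=3 product=0
t=5: arr=0 -> substrate=0 bound=1 product=2
t=6: arr=0 -> substrate=0 bound=1 product=2
t=7: arr=1 -> substrate=0 bound=2 product=2

Answer: 0 2 2 2 3 1 1 2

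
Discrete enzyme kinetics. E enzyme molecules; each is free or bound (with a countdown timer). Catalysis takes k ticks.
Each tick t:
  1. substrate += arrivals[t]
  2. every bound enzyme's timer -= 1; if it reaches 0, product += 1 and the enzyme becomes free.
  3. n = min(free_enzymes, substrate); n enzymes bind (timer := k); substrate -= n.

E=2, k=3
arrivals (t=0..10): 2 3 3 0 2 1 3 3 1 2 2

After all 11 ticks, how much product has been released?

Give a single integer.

t=0: arr=2 -> substrate=0 bound=2 product=0
t=1: arr=3 -> substrate=3 bound=2 product=0
t=2: arr=3 -> substrate=6 bound=2 product=0
t=3: arr=0 -> substrate=4 bound=2 product=2
t=4: arr=2 -> substrate=6 bound=2 product=2
t=5: arr=1 -> substrate=7 bound=2 product=2
t=6: arr=3 -> substrate=8 bound=2 product=4
t=7: arr=3 -> substrate=11 bound=2 product=4
t=8: arr=1 -> substrate=12 bound=2 product=4
t=9: arr=2 -> substrate=12 bound=2 product=6
t=10: arr=2 -> substrate=14 bound=2 product=6

Answer: 6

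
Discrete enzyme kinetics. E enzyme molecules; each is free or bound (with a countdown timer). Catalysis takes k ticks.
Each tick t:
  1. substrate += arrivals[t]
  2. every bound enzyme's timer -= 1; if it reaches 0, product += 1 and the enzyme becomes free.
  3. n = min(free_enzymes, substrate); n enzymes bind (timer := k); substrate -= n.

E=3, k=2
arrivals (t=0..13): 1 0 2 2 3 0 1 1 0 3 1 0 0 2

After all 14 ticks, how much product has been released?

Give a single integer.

Answer: 14

Derivation:
t=0: arr=1 -> substrate=0 bound=1 product=0
t=1: arr=0 -> substrate=0 bound=1 product=0
t=2: arr=2 -> substrate=0 bound=2 product=1
t=3: arr=2 -> substrate=1 bound=3 product=1
t=4: arr=3 -> substrate=2 bound=3 product=3
t=5: arr=0 -> substrate=1 bound=3 product=4
t=6: arr=1 -> substrate=0 bound=3 product=6
t=7: arr=1 -> substrate=0 bound=3 product=7
t=8: arr=0 -> substrate=0 bound=1 product=9
t=9: arr=3 -> substrate=0 bound=3 product=10
t=10: arr=1 -> substrate=1 bound=3 product=10
t=11: arr=0 -> substrate=0 bound=1 product=13
t=12: arr=0 -> substrate=0 bound=1 product=13
t=13: arr=2 -> substrate=0 bound=2 product=14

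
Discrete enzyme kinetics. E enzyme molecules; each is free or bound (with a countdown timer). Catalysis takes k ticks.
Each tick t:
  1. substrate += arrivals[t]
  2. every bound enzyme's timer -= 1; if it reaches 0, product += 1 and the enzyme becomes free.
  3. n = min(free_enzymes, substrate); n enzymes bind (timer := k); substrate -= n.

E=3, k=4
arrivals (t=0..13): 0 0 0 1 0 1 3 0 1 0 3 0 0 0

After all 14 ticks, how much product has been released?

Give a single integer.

t=0: arr=0 -> substrate=0 bound=0 product=0
t=1: arr=0 -> substrate=0 bound=0 product=0
t=2: arr=0 -> substrate=0 bound=0 product=0
t=3: arr=1 -> substrate=0 bound=1 product=0
t=4: arr=0 -> substrate=0 bound=1 product=0
t=5: arr=1 -> substrate=0 bound=2 product=0
t=6: arr=3 -> substrate=2 bound=3 product=0
t=7: arr=0 -> substrate=1 bound=3 product=1
t=8: arr=1 -> substrate=2 bound=3 product=1
t=9: arr=0 -> substrate=1 bound=3 product=2
t=10: arr=3 -> substrate=3 bound=3 product=3
t=11: arr=0 -> substrate=2 bound=3 product=4
t=12: arr=0 -> substrate=2 bound=3 product=4
t=13: arr=0 -> substrate=1 bound=3 product=5

Answer: 5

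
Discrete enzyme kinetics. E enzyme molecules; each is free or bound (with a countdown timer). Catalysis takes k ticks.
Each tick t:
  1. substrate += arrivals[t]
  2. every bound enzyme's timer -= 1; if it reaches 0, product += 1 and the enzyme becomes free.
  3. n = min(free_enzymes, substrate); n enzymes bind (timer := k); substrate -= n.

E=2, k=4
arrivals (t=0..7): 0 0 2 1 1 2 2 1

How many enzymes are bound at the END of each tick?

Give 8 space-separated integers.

Answer: 0 0 2 2 2 2 2 2

Derivation:
t=0: arr=0 -> substrate=0 bound=0 product=0
t=1: arr=0 -> substrate=0 bound=0 product=0
t=2: arr=2 -> substrate=0 bound=2 product=0
t=3: arr=1 -> substrate=1 bound=2 product=0
t=4: arr=1 -> substrate=2 bound=2 product=0
t=5: arr=2 -> substrate=4 bound=2 product=0
t=6: arr=2 -> substrate=4 bound=2 product=2
t=7: arr=1 -> substrate=5 bound=2 product=2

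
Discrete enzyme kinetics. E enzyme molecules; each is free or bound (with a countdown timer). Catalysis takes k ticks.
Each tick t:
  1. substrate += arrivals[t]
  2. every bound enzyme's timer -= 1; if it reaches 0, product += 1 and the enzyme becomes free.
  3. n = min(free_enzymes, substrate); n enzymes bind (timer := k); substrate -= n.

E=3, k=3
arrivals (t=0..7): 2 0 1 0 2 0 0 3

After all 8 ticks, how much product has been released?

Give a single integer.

Answer: 5

Derivation:
t=0: arr=2 -> substrate=0 bound=2 product=0
t=1: arr=0 -> substrate=0 bound=2 product=0
t=2: arr=1 -> substrate=0 bound=3 product=0
t=3: arr=0 -> substrate=0 bound=1 product=2
t=4: arr=2 -> substrate=0 bound=3 product=2
t=5: arr=0 -> substrate=0 bound=2 product=3
t=6: arr=0 -> substrate=0 bound=2 product=3
t=7: arr=3 -> substrate=0 bound=3 product=5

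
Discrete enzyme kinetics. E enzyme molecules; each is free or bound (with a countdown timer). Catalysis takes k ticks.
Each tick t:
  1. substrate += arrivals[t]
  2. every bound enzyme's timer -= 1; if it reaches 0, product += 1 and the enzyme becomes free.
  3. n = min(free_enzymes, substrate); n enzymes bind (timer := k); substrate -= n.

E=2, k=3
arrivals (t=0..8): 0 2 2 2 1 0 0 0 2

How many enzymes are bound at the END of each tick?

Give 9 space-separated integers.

t=0: arr=0 -> substrate=0 bound=0 product=0
t=1: arr=2 -> substrate=0 bound=2 product=0
t=2: arr=2 -> substrate=2 bound=2 product=0
t=3: arr=2 -> substrate=4 bound=2 product=0
t=4: arr=1 -> substrate=3 bound=2 product=2
t=5: arr=0 -> substrate=3 bound=2 product=2
t=6: arr=0 -> substrate=3 bound=2 product=2
t=7: arr=0 -> substrate=1 bound=2 product=4
t=8: arr=2 -> substrate=3 bound=2 product=4

Answer: 0 2 2 2 2 2 2 2 2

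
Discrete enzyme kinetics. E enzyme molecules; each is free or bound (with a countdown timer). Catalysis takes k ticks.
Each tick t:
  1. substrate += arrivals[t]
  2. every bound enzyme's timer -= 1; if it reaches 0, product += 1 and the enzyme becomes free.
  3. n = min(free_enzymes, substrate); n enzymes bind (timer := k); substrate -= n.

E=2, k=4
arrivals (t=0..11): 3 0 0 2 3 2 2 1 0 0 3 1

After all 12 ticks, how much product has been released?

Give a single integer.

t=0: arr=3 -> substrate=1 bound=2 product=0
t=1: arr=0 -> substrate=1 bound=2 product=0
t=2: arr=0 -> substrate=1 bound=2 product=0
t=3: arr=2 -> substrate=3 bound=2 product=0
t=4: arr=3 -> substrate=4 bound=2 product=2
t=5: arr=2 -> substrate=6 bound=2 product=2
t=6: arr=2 -> substrate=8 bound=2 product=2
t=7: arr=1 -> substrate=9 bound=2 product=2
t=8: arr=0 -> substrate=7 bound=2 product=4
t=9: arr=0 -> substrate=7 bound=2 product=4
t=10: arr=3 -> substrate=10 bound=2 product=4
t=11: arr=1 -> substrate=11 bound=2 product=4

Answer: 4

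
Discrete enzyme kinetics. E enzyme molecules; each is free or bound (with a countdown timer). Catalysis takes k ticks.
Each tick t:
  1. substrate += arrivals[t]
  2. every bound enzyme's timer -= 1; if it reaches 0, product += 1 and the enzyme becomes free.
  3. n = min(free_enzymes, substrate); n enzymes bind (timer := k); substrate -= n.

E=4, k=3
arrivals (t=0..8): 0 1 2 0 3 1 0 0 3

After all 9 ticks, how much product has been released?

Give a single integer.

Answer: 7

Derivation:
t=0: arr=0 -> substrate=0 bound=0 product=0
t=1: arr=1 -> substrate=0 bound=1 product=0
t=2: arr=2 -> substrate=0 bound=3 product=0
t=3: arr=0 -> substrate=0 bound=3 product=0
t=4: arr=3 -> substrate=1 bound=4 product=1
t=5: arr=1 -> substrate=0 bound=4 product=3
t=6: arr=0 -> substrate=0 bound=4 product=3
t=7: arr=0 -> substrate=0 bound=2 product=5
t=8: arr=3 -> substrate=0 bound=3 product=7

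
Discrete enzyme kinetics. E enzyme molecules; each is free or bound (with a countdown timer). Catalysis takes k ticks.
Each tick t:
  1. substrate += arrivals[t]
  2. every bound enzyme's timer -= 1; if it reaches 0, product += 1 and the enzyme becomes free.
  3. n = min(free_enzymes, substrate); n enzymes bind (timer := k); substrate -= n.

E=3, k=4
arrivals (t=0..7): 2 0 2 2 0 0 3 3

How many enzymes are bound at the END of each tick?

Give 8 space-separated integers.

t=0: arr=2 -> substrate=0 bound=2 product=0
t=1: arr=0 -> substrate=0 bound=2 product=0
t=2: arr=2 -> substrate=1 bound=3 product=0
t=3: arr=2 -> substrate=3 bound=3 product=0
t=4: arr=0 -> substrate=1 bound=3 product=2
t=5: arr=0 -> substrate=1 bound=3 product=2
t=6: arr=3 -> substrate=3 bound=3 product=3
t=7: arr=3 -> substrate=6 bound=3 product=3

Answer: 2 2 3 3 3 3 3 3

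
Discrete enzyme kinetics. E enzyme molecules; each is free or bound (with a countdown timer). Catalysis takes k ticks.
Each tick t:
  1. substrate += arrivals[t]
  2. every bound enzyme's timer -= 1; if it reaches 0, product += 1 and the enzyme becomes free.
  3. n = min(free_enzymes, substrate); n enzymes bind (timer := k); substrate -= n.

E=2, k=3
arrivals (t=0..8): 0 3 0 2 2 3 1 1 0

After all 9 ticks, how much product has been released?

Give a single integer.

t=0: arr=0 -> substrate=0 bound=0 product=0
t=1: arr=3 -> substrate=1 bound=2 product=0
t=2: arr=0 -> substrate=1 bound=2 product=0
t=3: arr=2 -> substrate=3 bound=2 product=0
t=4: arr=2 -> substrate=3 bound=2 product=2
t=5: arr=3 -> substrate=6 bound=2 product=2
t=6: arr=1 -> substrate=7 bound=2 product=2
t=7: arr=1 -> substrate=6 bound=2 product=4
t=8: arr=0 -> substrate=6 bound=2 product=4

Answer: 4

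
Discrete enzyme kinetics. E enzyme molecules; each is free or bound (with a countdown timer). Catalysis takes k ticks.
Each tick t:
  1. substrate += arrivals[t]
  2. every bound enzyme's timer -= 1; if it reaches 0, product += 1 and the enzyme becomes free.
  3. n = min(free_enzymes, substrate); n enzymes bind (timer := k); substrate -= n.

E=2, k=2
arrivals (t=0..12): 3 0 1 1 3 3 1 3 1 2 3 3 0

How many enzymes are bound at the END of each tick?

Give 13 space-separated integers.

Answer: 2 2 2 2 2 2 2 2 2 2 2 2 2

Derivation:
t=0: arr=3 -> substrate=1 bound=2 product=0
t=1: arr=0 -> substrate=1 bound=2 product=0
t=2: arr=1 -> substrate=0 bound=2 product=2
t=3: arr=1 -> substrate=1 bound=2 product=2
t=4: arr=3 -> substrate=2 bound=2 product=4
t=5: arr=3 -> substrate=5 bound=2 product=4
t=6: arr=1 -> substrate=4 bound=2 product=6
t=7: arr=3 -> substrate=7 bound=2 product=6
t=8: arr=1 -> substrate=6 bound=2 product=8
t=9: arr=2 -> substrate=8 bound=2 product=8
t=10: arr=3 -> substrate=9 bound=2 product=10
t=11: arr=3 -> substrate=12 bound=2 product=10
t=12: arr=0 -> substrate=10 bound=2 product=12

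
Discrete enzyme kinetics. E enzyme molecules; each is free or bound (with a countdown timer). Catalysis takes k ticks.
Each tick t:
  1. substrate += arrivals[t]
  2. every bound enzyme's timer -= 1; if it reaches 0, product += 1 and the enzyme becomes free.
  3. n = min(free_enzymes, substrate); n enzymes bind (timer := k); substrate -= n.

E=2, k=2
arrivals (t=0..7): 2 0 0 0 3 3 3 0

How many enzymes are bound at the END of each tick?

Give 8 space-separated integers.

Answer: 2 2 0 0 2 2 2 2

Derivation:
t=0: arr=2 -> substrate=0 bound=2 product=0
t=1: arr=0 -> substrate=0 bound=2 product=0
t=2: arr=0 -> substrate=0 bound=0 product=2
t=3: arr=0 -> substrate=0 bound=0 product=2
t=4: arr=3 -> substrate=1 bound=2 product=2
t=5: arr=3 -> substrate=4 bound=2 product=2
t=6: arr=3 -> substrate=5 bound=2 product=4
t=7: arr=0 -> substrate=5 bound=2 product=4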